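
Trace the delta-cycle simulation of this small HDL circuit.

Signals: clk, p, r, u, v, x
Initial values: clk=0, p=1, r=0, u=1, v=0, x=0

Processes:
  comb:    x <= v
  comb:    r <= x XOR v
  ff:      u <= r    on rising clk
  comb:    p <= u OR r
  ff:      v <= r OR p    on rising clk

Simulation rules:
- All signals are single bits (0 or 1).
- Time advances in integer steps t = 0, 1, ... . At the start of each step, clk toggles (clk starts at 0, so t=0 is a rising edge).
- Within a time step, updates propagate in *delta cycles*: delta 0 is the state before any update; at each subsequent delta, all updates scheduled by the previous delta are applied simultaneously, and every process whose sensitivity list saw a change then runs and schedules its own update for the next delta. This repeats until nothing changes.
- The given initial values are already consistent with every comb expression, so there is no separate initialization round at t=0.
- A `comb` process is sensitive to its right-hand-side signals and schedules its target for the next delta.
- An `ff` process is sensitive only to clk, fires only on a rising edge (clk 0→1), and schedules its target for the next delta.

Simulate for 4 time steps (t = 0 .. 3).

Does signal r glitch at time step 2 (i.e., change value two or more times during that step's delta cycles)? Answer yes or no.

yes

t0.Δ0 r=0 p=1 clk=0 x=0 v=0 u=1
t0.Δ1 r=0 p=1 clk=1 x=0 v=0 u=1
t0.Δ2 r=0 p=1 clk=1 x=0 v=1 u=0
t0.Δ3 r=1 p=0 clk=1 x=1 v=1 u=0
t0.Δ4 r=0 p=1 clk=1 x=1 v=1 u=0
t0.Δ5 r=0 p=0 clk=1 x=1 v=1 u=0
t1.Δ0 r=0 p=0 clk=1 x=1 v=1 u=0
t1.Δ1 r=0 p=0 clk=0 x=1 v=1 u=0
t2.Δ0 r=0 p=0 clk=0 x=1 v=1 u=0
t2.Δ1 r=0 p=0 clk=1 x=1 v=1 u=0
t2.Δ2 r=0 p=0 clk=1 x=1 v=0 u=0
t2.Δ3 r=1 p=0 clk=1 x=0 v=0 u=0
t2.Δ4 r=0 p=1 clk=1 x=0 v=0 u=0
t2.Δ5 r=0 p=0 clk=1 x=0 v=0 u=0
t3.Δ0 r=0 p=0 clk=1 x=0 v=0 u=0
t3.Δ1 r=0 p=0 clk=0 x=0 v=0 u=0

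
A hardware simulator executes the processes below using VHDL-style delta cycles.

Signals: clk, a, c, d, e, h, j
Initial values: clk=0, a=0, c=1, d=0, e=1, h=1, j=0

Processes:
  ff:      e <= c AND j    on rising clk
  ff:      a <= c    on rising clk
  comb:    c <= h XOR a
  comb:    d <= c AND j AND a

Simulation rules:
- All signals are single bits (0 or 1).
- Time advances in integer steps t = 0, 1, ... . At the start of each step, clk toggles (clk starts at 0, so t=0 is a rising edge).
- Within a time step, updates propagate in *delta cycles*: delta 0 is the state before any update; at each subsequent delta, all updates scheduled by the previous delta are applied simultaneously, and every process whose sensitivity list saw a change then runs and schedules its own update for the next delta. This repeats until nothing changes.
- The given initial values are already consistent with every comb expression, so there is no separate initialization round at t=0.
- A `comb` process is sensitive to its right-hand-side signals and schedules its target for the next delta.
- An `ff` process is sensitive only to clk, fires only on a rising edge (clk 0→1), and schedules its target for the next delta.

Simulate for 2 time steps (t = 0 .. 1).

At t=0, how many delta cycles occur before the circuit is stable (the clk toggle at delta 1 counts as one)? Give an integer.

[bits: c,clk,a,h,j,d,e]
t=0: Δ0=1001001 Δ1=1101001 Δ2=1111000 Δ3=0111000 | 3Δ
t=1: Δ0=0111000 Δ1=0011000 | 1Δ

3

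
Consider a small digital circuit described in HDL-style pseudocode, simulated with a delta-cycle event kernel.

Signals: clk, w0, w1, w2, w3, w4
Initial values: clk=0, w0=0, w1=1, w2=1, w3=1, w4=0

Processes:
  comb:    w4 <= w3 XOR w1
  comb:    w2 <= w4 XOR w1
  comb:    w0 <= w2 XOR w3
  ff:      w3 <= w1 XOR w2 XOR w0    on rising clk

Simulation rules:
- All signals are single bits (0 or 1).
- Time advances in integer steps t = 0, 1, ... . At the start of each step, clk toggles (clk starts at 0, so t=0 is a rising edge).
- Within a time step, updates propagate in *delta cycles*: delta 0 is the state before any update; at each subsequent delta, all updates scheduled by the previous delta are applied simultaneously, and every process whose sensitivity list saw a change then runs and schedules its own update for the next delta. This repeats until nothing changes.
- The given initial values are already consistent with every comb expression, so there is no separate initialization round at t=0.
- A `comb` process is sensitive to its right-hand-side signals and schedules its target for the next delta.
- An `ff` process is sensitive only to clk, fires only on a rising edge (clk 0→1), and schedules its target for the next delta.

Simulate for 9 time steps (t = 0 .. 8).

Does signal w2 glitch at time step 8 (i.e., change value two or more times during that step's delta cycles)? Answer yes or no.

no

t0.Δ0 w1=1 w4=0 w0=0 w3=1 clk=0 w2=1
t0.Δ1 w1=1 w4=0 w0=0 w3=1 clk=1 w2=1
t0.Δ2 w1=1 w4=0 w0=0 w3=0 clk=1 w2=1
t0.Δ3 w1=1 w4=1 w0=1 w3=0 clk=1 w2=1
t0.Δ4 w1=1 w4=1 w0=1 w3=0 clk=1 w2=0
t0.Δ5 w1=1 w4=1 w0=0 w3=0 clk=1 w2=0
t1.Δ0 w1=1 w4=1 w0=0 w3=0 clk=1 w2=0
t1.Δ1 w1=1 w4=1 w0=0 w3=0 clk=0 w2=0
t2.Δ0 w1=1 w4=1 w0=0 w3=0 clk=0 w2=0
t2.Δ1 w1=1 w4=1 w0=0 w3=0 clk=1 w2=0
t2.Δ2 w1=1 w4=1 w0=0 w3=1 clk=1 w2=0
t2.Δ3 w1=1 w4=0 w0=1 w3=1 clk=1 w2=0
t2.Δ4 w1=1 w4=0 w0=1 w3=1 clk=1 w2=1
t2.Δ5 w1=1 w4=0 w0=0 w3=1 clk=1 w2=1
t3.Δ0 w1=1 w4=0 w0=0 w3=1 clk=1 w2=1
t3.Δ1 w1=1 w4=0 w0=0 w3=1 clk=0 w2=1
t4.Δ0 w1=1 w4=0 w0=0 w3=1 clk=0 w2=1
t4.Δ1 w1=1 w4=0 w0=0 w3=1 clk=1 w2=1
t4.Δ2 w1=1 w4=0 w0=0 w3=0 clk=1 w2=1
t4.Δ3 w1=1 w4=1 w0=1 w3=0 clk=1 w2=1
t4.Δ4 w1=1 w4=1 w0=1 w3=0 clk=1 w2=0
t4.Δ5 w1=1 w4=1 w0=0 w3=0 clk=1 w2=0
t5.Δ0 w1=1 w4=1 w0=0 w3=0 clk=1 w2=0
t5.Δ1 w1=1 w4=1 w0=0 w3=0 clk=0 w2=0
t6.Δ0 w1=1 w4=1 w0=0 w3=0 clk=0 w2=0
t6.Δ1 w1=1 w4=1 w0=0 w3=0 clk=1 w2=0
t6.Δ2 w1=1 w4=1 w0=0 w3=1 clk=1 w2=0
t6.Δ3 w1=1 w4=0 w0=1 w3=1 clk=1 w2=0
t6.Δ4 w1=1 w4=0 w0=1 w3=1 clk=1 w2=1
t6.Δ5 w1=1 w4=0 w0=0 w3=1 clk=1 w2=1
t7.Δ0 w1=1 w4=0 w0=0 w3=1 clk=1 w2=1
t7.Δ1 w1=1 w4=0 w0=0 w3=1 clk=0 w2=1
t8.Δ0 w1=1 w4=0 w0=0 w3=1 clk=0 w2=1
t8.Δ1 w1=1 w4=0 w0=0 w3=1 clk=1 w2=1
t8.Δ2 w1=1 w4=0 w0=0 w3=0 clk=1 w2=1
t8.Δ3 w1=1 w4=1 w0=1 w3=0 clk=1 w2=1
t8.Δ4 w1=1 w4=1 w0=1 w3=0 clk=1 w2=0
t8.Δ5 w1=1 w4=1 w0=0 w3=0 clk=1 w2=0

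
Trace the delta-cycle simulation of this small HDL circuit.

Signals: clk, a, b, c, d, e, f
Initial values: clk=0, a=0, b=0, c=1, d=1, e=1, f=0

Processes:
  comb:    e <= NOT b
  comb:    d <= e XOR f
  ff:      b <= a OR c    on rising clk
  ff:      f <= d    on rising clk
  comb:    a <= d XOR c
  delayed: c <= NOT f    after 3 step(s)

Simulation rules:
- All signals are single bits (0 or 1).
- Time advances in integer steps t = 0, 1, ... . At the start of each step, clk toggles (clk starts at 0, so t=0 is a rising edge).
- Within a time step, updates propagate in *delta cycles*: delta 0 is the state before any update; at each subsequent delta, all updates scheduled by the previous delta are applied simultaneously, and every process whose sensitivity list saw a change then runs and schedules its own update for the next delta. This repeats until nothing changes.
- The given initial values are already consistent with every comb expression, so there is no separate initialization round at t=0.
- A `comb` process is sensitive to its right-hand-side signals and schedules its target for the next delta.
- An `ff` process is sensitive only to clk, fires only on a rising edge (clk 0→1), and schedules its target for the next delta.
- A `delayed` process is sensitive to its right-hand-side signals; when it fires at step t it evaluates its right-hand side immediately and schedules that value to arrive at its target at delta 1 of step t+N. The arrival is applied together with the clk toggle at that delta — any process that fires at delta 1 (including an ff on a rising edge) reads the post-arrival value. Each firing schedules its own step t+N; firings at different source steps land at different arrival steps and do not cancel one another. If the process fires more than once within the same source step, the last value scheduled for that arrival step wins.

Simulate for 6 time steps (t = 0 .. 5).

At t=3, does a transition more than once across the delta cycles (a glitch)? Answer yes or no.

t0.Δ0 b=0 clk=0 e=1 a=0 d=1 c=1 f=0
t0.Δ1 b=0 clk=1 e=1 a=0 d=1 c=1 f=0
t0.Δ2 b=1 clk=1 e=1 a=0 d=1 c=1 f=1
t0.Δ3 b=1 clk=1 e=0 a=0 d=0 c=1 f=1
t0.Δ4 b=1 clk=1 e=0 a=1 d=1 c=1 f=1
t0.Δ5 b=1 clk=1 e=0 a=0 d=1 c=1 f=1
t1.Δ0 b=1 clk=1 e=0 a=0 d=1 c=1 f=1
t1.Δ1 b=1 clk=0 e=0 a=0 d=1 c=1 f=1
t2.Δ0 b=1 clk=0 e=0 a=0 d=1 c=1 f=1
t2.Δ1 b=1 clk=1 e=0 a=0 d=1 c=1 f=1
t3.Δ0 b=1 clk=1 e=0 a=0 d=1 c=1 f=1
t3.Δ1 b=1 clk=0 e=0 a=0 d=1 c=0 f=1
t3.Δ2 b=1 clk=0 e=0 a=1 d=1 c=0 f=1
t4.Δ0 b=1 clk=0 e=0 a=1 d=1 c=0 f=1
t4.Δ1 b=1 clk=1 e=0 a=1 d=1 c=0 f=1
t5.Δ0 b=1 clk=1 e=0 a=1 d=1 c=0 f=1
t5.Δ1 b=1 clk=0 e=0 a=1 d=1 c=0 f=1

no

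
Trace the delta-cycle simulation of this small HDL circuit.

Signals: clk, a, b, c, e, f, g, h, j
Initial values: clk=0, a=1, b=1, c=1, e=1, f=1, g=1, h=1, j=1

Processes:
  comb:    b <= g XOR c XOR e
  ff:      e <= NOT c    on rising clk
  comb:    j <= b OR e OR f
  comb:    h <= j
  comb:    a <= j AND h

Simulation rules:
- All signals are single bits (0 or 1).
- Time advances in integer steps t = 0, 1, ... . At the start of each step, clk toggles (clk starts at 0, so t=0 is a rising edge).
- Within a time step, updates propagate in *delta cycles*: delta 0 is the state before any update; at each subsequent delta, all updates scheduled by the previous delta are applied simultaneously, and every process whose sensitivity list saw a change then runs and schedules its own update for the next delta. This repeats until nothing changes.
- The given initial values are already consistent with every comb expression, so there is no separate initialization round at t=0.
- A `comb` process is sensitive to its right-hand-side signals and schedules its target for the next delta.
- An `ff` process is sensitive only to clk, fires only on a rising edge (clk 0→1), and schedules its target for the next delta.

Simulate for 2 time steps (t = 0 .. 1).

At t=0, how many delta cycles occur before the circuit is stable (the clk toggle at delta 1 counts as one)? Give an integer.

[bits: clk,j,c,a,f,b,h,g,e]
t=0: Δ0=011111111 Δ1=111111111 Δ2=111111110 Δ3=111110110 | 3Δ
t=1: Δ0=111110110 Δ1=011110110 | 1Δ

3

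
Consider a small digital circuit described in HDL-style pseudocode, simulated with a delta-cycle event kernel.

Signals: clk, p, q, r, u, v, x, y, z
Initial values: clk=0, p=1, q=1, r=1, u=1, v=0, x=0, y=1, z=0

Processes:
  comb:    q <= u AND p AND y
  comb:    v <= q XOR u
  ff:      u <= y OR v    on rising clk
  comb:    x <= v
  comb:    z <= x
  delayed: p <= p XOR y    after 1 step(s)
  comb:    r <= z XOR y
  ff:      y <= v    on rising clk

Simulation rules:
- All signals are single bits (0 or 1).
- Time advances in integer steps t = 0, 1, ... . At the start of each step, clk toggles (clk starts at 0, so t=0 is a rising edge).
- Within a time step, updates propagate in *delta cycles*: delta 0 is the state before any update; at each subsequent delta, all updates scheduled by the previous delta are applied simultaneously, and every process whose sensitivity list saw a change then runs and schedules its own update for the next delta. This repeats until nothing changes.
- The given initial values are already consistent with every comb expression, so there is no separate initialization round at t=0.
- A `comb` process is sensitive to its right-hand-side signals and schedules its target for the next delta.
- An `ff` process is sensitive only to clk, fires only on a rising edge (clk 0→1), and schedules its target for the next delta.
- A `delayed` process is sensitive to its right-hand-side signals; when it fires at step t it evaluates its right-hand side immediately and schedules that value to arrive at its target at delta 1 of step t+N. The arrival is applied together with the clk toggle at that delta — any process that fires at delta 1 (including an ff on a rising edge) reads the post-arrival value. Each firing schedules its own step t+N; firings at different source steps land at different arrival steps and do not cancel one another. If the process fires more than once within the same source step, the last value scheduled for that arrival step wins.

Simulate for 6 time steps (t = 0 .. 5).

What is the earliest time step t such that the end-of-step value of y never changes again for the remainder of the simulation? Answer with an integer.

2

[bits: y,clk,u,z,x,v,r,q,p]
t=0: Δ0=101000111 Δ1=111000111 Δ2=011000111 Δ3=011000001 Δ4=011001001 Δ5=011011001 Δ6=011111001 Δ7=011111101 | 7Δ
t=1: Δ0=011111101 Δ1=001111101 | 1Δ
t=2: Δ0=001111101 Δ1=011111101 Δ2=111111101 Δ3=111111011 Δ4=111110011 Δ5=111100011 Δ6=111000011 Δ7=111000111 | 7Δ
t=3: Δ0=111000111 Δ1=101000110 Δ2=101000100 Δ3=101001100 Δ4=101011100 Δ5=101111100 Δ6=101111000 | 6Δ
t=4: Δ0=101111000 Δ1=111111001 Δ2=111111011 Δ3=111110011 Δ4=111100011 Δ5=111000011 Δ6=111000111 | 6Δ
t=5: Δ0=111000111 Δ1=101000110 Δ2=101000100 Δ3=101001100 Δ4=101011100 Δ5=101111100 Δ6=101111000 | 6Δ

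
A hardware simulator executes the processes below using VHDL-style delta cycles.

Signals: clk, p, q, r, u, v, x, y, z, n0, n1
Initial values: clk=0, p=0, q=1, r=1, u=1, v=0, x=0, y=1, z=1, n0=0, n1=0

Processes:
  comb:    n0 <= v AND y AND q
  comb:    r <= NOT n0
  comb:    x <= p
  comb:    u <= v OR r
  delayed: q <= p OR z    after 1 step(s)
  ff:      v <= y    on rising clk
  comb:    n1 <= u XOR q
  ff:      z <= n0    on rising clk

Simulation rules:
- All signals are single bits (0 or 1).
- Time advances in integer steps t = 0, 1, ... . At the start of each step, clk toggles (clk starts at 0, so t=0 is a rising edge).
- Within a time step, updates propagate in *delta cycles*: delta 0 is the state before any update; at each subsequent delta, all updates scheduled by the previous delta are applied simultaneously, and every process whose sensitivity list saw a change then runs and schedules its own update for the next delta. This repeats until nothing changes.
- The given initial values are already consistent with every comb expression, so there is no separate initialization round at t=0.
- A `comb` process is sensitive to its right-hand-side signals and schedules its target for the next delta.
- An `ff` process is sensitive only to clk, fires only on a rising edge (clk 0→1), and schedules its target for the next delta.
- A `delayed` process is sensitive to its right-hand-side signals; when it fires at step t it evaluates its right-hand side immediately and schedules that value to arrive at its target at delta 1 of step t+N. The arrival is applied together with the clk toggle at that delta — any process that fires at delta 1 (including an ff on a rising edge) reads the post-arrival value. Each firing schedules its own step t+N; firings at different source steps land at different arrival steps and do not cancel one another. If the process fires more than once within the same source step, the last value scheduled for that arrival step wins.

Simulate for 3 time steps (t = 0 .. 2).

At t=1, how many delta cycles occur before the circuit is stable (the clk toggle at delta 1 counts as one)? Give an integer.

t0.Δ0 n0=0 z=1 v=0 u=1 p=0 n1=0 q=1 y=1 r=1 clk=0 x=0
t0.Δ1 n0=0 z=1 v=0 u=1 p=0 n1=0 q=1 y=1 r=1 clk=1 x=0
t0.Δ2 n0=0 z=0 v=1 u=1 p=0 n1=0 q=1 y=1 r=1 clk=1 x=0
t0.Δ3 n0=1 z=0 v=1 u=1 p=0 n1=0 q=1 y=1 r=1 clk=1 x=0
t0.Δ4 n0=1 z=0 v=1 u=1 p=0 n1=0 q=1 y=1 r=0 clk=1 x=0
t1.Δ0 n0=1 z=0 v=1 u=1 p=0 n1=0 q=1 y=1 r=0 clk=1 x=0
t1.Δ1 n0=1 z=0 v=1 u=1 p=0 n1=0 q=0 y=1 r=0 clk=0 x=0
t1.Δ2 n0=0 z=0 v=1 u=1 p=0 n1=1 q=0 y=1 r=0 clk=0 x=0
t1.Δ3 n0=0 z=0 v=1 u=1 p=0 n1=1 q=0 y=1 r=1 clk=0 x=0
t2.Δ0 n0=0 z=0 v=1 u=1 p=0 n1=1 q=0 y=1 r=1 clk=0 x=0
t2.Δ1 n0=0 z=0 v=1 u=1 p=0 n1=1 q=0 y=1 r=1 clk=1 x=0

3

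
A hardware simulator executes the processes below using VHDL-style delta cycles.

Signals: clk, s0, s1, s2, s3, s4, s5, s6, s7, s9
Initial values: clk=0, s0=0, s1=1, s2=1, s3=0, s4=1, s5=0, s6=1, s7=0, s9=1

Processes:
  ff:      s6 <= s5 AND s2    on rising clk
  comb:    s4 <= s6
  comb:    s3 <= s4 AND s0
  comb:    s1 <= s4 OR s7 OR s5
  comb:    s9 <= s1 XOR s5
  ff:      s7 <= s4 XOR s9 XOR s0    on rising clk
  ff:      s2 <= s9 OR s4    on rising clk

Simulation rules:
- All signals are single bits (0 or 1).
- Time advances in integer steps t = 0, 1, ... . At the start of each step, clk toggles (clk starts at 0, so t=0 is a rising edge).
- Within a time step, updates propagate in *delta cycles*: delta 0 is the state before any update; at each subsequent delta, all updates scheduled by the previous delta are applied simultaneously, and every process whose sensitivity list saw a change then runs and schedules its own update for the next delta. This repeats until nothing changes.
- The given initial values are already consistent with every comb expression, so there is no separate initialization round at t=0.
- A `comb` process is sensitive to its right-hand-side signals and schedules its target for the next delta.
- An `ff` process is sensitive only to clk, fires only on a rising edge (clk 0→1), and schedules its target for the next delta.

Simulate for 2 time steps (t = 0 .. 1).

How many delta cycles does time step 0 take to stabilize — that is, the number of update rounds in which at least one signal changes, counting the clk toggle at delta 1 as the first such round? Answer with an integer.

t=0 Δ0: s2=1 s3=0 s7=0 s6=1 s9=1 s0=0 clk=0 s5=0 s4=1 s1=1
  Δ1: clk:0→1
  Δ2: s6:1→0
  Δ3: s4:1→0
  Δ4: s1:1→0
  Δ5: s9:1→0
  (5Δ to stable)
t=1 Δ0: s2=1 s3=0 s7=0 s6=0 s9=0 s0=0 clk=1 s5=0 s4=0 s1=0
  Δ1: clk:1→0
  (1Δ to stable)

5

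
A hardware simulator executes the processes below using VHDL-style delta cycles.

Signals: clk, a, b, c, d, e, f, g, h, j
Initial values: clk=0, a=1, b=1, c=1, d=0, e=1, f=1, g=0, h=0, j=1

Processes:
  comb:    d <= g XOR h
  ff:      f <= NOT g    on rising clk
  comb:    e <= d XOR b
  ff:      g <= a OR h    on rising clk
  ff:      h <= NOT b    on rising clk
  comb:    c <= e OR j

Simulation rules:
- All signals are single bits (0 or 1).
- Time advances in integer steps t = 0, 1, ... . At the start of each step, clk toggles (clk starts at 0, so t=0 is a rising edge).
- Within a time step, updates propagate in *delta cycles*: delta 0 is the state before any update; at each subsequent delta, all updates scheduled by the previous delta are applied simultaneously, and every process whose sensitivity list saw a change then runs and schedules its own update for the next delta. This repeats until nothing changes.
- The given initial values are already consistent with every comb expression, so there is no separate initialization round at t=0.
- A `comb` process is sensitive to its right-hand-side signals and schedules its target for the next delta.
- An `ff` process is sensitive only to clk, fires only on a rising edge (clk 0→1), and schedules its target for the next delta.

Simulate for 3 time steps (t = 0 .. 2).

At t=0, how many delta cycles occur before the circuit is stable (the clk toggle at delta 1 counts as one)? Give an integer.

t0.Δ0 g=0 f=1 e=1 b=1 j=1 a=1 h=0 c=1 clk=0 d=0
t0.Δ1 g=0 f=1 e=1 b=1 j=1 a=1 h=0 c=1 clk=1 d=0
t0.Δ2 g=1 f=1 e=1 b=1 j=1 a=1 h=0 c=1 clk=1 d=0
t0.Δ3 g=1 f=1 e=1 b=1 j=1 a=1 h=0 c=1 clk=1 d=1
t0.Δ4 g=1 f=1 e=0 b=1 j=1 a=1 h=0 c=1 clk=1 d=1
t1.Δ0 g=1 f=1 e=0 b=1 j=1 a=1 h=0 c=1 clk=1 d=1
t1.Δ1 g=1 f=1 e=0 b=1 j=1 a=1 h=0 c=1 clk=0 d=1
t2.Δ0 g=1 f=1 e=0 b=1 j=1 a=1 h=0 c=1 clk=0 d=1
t2.Δ1 g=1 f=1 e=0 b=1 j=1 a=1 h=0 c=1 clk=1 d=1
t2.Δ2 g=1 f=0 e=0 b=1 j=1 a=1 h=0 c=1 clk=1 d=1

4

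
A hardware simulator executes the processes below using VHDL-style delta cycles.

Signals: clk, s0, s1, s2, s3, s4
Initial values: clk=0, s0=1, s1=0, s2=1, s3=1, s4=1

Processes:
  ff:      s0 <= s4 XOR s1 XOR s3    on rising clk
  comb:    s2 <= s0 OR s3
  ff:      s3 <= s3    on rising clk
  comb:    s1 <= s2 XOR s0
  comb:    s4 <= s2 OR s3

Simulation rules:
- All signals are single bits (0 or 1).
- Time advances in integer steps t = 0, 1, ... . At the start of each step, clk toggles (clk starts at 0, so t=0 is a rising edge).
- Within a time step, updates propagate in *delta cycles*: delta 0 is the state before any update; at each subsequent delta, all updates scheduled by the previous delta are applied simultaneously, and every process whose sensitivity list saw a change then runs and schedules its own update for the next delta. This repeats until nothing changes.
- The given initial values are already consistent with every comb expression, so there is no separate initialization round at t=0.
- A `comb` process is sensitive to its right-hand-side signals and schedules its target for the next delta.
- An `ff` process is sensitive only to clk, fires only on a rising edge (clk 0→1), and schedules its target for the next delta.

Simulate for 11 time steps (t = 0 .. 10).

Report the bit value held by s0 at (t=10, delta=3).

1

[bits: s0,s2,s3,s4,clk,s1]
t=0: Δ0=111100 Δ1=111110 Δ2=011110 Δ3=011111 | 3Δ
t=1: Δ0=011111 Δ1=011101 | 1Δ
t=2: Δ0=011101 Δ1=011111 Δ2=111111 Δ3=111110 | 3Δ
t=3: Δ0=111110 Δ1=111100 | 1Δ
t=4: Δ0=111100 Δ1=111110 Δ2=011110 Δ3=011111 | 3Δ
t=5: Δ0=011111 Δ1=011101 | 1Δ
t=6: Δ0=011101 Δ1=011111 Δ2=111111 Δ3=111110 | 3Δ
t=7: Δ0=111110 Δ1=111100 | 1Δ
t=8: Δ0=111100 Δ1=111110 Δ2=011110 Δ3=011111 | 3Δ
t=9: Δ0=011111 Δ1=011101 | 1Δ
t=10: Δ0=011101 Δ1=011111 Δ2=111111 Δ3=111110 | 3Δ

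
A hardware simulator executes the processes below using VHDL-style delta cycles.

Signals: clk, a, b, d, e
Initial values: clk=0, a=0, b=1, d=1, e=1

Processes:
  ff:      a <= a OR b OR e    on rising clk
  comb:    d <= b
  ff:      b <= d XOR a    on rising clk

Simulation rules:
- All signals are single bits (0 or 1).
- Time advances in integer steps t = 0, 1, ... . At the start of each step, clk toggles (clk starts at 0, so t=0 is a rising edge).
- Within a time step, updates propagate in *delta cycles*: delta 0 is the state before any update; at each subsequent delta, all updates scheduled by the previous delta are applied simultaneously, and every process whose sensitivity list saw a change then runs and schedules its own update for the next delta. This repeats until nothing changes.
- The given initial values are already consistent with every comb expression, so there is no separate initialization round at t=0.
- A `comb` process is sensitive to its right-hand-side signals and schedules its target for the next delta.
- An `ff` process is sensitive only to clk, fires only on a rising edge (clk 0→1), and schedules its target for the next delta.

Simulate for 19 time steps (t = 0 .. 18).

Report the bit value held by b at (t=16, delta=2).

1

[bits: b,clk,a,d,e]
t=0: Δ0=10011 Δ1=11011 Δ2=11111 | 2Δ
t=1: Δ0=11111 Δ1=10111 | 1Δ
t=2: Δ0=10111 Δ1=11111 Δ2=01111 Δ3=01101 | 3Δ
t=3: Δ0=01101 Δ1=00101 | 1Δ
t=4: Δ0=00101 Δ1=01101 Δ2=11101 Δ3=11111 | 3Δ
t=5: Δ0=11111 Δ1=10111 | 1Δ
t=6: Δ0=10111 Δ1=11111 Δ2=01111 Δ3=01101 | 3Δ
t=7: Δ0=01101 Δ1=00101 | 1Δ
t=8: Δ0=00101 Δ1=01101 Δ2=11101 Δ3=11111 | 3Δ
t=9: Δ0=11111 Δ1=10111 | 1Δ
t=10: Δ0=10111 Δ1=11111 Δ2=01111 Δ3=01101 | 3Δ
t=11: Δ0=01101 Δ1=00101 | 1Δ
t=12: Δ0=00101 Δ1=01101 Δ2=11101 Δ3=11111 | 3Δ
t=13: Δ0=11111 Δ1=10111 | 1Δ
t=14: Δ0=10111 Δ1=11111 Δ2=01111 Δ3=01101 | 3Δ
t=15: Δ0=01101 Δ1=00101 | 1Δ
t=16: Δ0=00101 Δ1=01101 Δ2=11101 Δ3=11111 | 3Δ
t=17: Δ0=11111 Δ1=10111 | 1Δ
t=18: Δ0=10111 Δ1=11111 Δ2=01111 Δ3=01101 | 3Δ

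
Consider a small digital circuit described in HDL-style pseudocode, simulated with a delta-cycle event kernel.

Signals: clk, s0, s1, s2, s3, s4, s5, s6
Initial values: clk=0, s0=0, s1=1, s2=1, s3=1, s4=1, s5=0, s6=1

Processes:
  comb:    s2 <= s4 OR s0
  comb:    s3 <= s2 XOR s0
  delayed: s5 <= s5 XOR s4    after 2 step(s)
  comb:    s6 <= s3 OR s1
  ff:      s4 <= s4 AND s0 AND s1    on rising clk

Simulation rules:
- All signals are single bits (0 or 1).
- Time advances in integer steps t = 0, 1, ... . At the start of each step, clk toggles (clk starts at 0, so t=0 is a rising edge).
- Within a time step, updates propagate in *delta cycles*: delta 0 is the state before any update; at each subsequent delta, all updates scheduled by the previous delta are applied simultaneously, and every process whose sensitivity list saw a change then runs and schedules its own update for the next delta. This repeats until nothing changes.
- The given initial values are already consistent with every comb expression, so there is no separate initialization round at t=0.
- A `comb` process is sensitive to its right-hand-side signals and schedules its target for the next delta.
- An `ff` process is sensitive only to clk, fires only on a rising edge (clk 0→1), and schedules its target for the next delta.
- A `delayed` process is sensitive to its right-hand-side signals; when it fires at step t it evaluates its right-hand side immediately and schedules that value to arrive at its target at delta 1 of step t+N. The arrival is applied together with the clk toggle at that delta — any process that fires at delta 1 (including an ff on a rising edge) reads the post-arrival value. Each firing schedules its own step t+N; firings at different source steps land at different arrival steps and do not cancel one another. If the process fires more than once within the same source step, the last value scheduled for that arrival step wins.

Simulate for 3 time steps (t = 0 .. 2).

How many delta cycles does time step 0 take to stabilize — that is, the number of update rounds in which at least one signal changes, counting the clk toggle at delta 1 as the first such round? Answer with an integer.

[bits: s3,s4,clk,s6,s0,s5,s2,s1]
t=0: Δ0=11010011 Δ1=11110011 Δ2=10110011 Δ3=10110001 Δ4=00110001 | 4Δ
t=1: Δ0=00110001 Δ1=00010001 | 1Δ
t=2: Δ0=00010001 Δ1=00110001 | 1Δ

4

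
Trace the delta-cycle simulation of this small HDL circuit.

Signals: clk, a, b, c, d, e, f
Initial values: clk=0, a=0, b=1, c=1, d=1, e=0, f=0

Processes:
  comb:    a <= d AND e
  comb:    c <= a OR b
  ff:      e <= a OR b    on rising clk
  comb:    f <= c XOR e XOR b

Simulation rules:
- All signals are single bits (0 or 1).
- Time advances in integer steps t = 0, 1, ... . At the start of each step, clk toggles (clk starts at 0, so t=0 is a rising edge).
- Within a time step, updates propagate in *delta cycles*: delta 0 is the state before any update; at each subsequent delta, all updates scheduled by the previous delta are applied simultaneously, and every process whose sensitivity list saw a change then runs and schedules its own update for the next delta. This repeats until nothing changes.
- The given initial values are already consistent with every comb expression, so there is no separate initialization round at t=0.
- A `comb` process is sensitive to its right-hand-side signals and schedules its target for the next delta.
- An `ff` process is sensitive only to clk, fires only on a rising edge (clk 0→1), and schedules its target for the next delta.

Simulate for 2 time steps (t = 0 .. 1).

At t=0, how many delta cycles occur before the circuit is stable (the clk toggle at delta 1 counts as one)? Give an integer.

t0.Δ0 clk=0 f=0 d=1 b=1 c=1 e=0 a=0
t0.Δ1 clk=1 f=0 d=1 b=1 c=1 e=0 a=0
t0.Δ2 clk=1 f=0 d=1 b=1 c=1 e=1 a=0
t0.Δ3 clk=1 f=1 d=1 b=1 c=1 e=1 a=1
t1.Δ0 clk=1 f=1 d=1 b=1 c=1 e=1 a=1
t1.Δ1 clk=0 f=1 d=1 b=1 c=1 e=1 a=1

3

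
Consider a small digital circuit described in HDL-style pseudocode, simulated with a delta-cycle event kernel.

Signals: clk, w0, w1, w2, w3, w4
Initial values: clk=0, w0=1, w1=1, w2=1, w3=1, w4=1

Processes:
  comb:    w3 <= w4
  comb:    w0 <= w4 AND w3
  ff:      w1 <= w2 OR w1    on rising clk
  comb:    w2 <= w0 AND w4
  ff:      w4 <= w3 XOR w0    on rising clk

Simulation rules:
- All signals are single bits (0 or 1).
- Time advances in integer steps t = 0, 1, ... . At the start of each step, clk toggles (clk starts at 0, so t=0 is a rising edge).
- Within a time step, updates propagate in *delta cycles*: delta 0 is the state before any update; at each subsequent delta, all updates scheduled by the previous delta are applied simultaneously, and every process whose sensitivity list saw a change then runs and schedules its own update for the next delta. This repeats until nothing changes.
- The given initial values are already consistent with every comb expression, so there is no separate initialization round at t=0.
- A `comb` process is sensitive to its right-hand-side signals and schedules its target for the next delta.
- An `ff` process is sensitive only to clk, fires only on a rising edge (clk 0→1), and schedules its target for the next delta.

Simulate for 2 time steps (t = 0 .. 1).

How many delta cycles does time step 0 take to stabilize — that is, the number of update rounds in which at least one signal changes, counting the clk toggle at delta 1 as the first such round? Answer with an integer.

t0.Δ0 w0=1 w3=1 clk=0 w1=1 w2=1 w4=1
t0.Δ1 w0=1 w3=1 clk=1 w1=1 w2=1 w4=1
t0.Δ2 w0=1 w3=1 clk=1 w1=1 w2=1 w4=0
t0.Δ3 w0=0 w3=0 clk=1 w1=1 w2=0 w4=0
t1.Δ0 w0=0 w3=0 clk=1 w1=1 w2=0 w4=0
t1.Δ1 w0=0 w3=0 clk=0 w1=1 w2=0 w4=0

3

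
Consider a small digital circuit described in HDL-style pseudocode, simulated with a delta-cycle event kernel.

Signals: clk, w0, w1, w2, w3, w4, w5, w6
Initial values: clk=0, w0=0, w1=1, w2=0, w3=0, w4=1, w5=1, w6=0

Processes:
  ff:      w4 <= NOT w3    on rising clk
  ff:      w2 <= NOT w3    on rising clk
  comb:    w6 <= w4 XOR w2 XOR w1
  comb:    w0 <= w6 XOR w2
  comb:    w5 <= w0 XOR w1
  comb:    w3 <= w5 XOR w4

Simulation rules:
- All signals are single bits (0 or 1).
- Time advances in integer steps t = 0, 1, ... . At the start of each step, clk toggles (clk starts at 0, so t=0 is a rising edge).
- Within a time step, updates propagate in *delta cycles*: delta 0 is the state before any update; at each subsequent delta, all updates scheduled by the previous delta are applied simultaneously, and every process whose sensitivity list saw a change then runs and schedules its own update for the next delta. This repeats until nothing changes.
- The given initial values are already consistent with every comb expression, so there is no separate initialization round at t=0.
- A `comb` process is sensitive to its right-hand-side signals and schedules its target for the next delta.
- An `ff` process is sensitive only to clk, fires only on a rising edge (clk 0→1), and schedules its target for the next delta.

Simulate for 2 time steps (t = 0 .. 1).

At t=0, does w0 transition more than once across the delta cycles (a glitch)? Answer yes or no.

t0.Δ0 clk=0 w5=1 w3=0 w6=0 w2=0 w4=1 w0=0 w1=1
t0.Δ1 clk=1 w5=1 w3=0 w6=0 w2=0 w4=1 w0=0 w1=1
t0.Δ2 clk=1 w5=1 w3=0 w6=0 w2=1 w4=1 w0=0 w1=1
t0.Δ3 clk=1 w5=1 w3=0 w6=1 w2=1 w4=1 w0=1 w1=1
t0.Δ4 clk=1 w5=0 w3=0 w6=1 w2=1 w4=1 w0=0 w1=1
t0.Δ5 clk=1 w5=1 w3=1 w6=1 w2=1 w4=1 w0=0 w1=1
t0.Δ6 clk=1 w5=1 w3=0 w6=1 w2=1 w4=1 w0=0 w1=1
t1.Δ0 clk=1 w5=1 w3=0 w6=1 w2=1 w4=1 w0=0 w1=1
t1.Δ1 clk=0 w5=1 w3=0 w6=1 w2=1 w4=1 w0=0 w1=1

yes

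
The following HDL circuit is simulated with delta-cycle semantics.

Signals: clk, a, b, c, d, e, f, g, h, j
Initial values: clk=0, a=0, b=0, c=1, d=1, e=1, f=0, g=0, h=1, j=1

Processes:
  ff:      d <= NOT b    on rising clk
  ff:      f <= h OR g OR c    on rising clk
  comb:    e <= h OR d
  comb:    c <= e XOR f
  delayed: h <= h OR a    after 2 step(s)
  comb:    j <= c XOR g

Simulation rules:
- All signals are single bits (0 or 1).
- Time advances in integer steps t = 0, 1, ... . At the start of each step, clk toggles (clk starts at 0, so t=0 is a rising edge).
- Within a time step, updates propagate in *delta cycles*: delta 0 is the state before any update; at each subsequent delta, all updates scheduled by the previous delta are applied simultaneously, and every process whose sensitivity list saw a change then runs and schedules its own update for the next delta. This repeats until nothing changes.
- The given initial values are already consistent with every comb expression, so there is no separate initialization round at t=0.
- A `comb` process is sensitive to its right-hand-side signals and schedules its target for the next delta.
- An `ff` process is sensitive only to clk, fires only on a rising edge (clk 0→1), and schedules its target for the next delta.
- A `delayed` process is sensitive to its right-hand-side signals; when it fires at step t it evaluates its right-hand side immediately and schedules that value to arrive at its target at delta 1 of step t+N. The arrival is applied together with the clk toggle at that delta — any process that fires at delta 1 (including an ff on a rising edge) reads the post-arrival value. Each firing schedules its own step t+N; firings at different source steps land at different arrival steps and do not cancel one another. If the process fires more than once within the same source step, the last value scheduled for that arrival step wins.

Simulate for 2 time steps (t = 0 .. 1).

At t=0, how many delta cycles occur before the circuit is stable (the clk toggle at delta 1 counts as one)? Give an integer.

t0.Δ0 d=1 clk=0 a=0 j=1 h=1 g=0 e=1 b=0 c=1 f=0
t0.Δ1 d=1 clk=1 a=0 j=1 h=1 g=0 e=1 b=0 c=1 f=0
t0.Δ2 d=1 clk=1 a=0 j=1 h=1 g=0 e=1 b=0 c=1 f=1
t0.Δ3 d=1 clk=1 a=0 j=1 h=1 g=0 e=1 b=0 c=0 f=1
t0.Δ4 d=1 clk=1 a=0 j=0 h=1 g=0 e=1 b=0 c=0 f=1
t1.Δ0 d=1 clk=1 a=0 j=0 h=1 g=0 e=1 b=0 c=0 f=1
t1.Δ1 d=1 clk=0 a=0 j=0 h=1 g=0 e=1 b=0 c=0 f=1

4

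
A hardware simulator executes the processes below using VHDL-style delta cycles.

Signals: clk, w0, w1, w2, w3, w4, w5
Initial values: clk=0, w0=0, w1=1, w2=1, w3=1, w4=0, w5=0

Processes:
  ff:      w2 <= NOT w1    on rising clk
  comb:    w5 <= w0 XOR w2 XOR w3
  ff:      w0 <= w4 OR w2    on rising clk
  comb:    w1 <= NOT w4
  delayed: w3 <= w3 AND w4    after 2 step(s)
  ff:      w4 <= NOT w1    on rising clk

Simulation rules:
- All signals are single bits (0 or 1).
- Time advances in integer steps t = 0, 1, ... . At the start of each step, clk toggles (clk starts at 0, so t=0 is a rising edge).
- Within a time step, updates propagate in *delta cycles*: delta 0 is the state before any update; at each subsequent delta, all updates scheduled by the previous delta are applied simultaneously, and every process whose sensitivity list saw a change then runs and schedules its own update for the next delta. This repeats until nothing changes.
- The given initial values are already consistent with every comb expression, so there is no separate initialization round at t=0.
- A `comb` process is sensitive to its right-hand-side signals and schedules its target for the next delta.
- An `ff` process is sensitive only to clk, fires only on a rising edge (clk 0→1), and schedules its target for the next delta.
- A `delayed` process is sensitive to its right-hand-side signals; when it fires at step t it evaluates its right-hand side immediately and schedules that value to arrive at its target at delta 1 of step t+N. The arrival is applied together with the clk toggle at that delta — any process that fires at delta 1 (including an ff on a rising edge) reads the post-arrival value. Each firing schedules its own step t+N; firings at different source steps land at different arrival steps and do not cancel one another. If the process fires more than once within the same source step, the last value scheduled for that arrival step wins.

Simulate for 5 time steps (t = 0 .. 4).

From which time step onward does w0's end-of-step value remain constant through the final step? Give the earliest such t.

t0.Δ0 w2=1 w1=1 w0=0 w5=0 w3=1 w4=0 clk=0
t0.Δ1 w2=1 w1=1 w0=0 w5=0 w3=1 w4=0 clk=1
t0.Δ2 w2=0 w1=1 w0=1 w5=0 w3=1 w4=0 clk=1
t1.Δ0 w2=0 w1=1 w0=1 w5=0 w3=1 w4=0 clk=1
t1.Δ1 w2=0 w1=1 w0=1 w5=0 w3=1 w4=0 clk=0
t2.Δ0 w2=0 w1=1 w0=1 w5=0 w3=1 w4=0 clk=0
t2.Δ1 w2=0 w1=1 w0=1 w5=0 w3=1 w4=0 clk=1
t2.Δ2 w2=0 w1=1 w0=0 w5=0 w3=1 w4=0 clk=1
t2.Δ3 w2=0 w1=1 w0=0 w5=1 w3=1 w4=0 clk=1
t3.Δ0 w2=0 w1=1 w0=0 w5=1 w3=1 w4=0 clk=1
t3.Δ1 w2=0 w1=1 w0=0 w5=1 w3=1 w4=0 clk=0
t4.Δ0 w2=0 w1=1 w0=0 w5=1 w3=1 w4=0 clk=0
t4.Δ1 w2=0 w1=1 w0=0 w5=1 w3=1 w4=0 clk=1

2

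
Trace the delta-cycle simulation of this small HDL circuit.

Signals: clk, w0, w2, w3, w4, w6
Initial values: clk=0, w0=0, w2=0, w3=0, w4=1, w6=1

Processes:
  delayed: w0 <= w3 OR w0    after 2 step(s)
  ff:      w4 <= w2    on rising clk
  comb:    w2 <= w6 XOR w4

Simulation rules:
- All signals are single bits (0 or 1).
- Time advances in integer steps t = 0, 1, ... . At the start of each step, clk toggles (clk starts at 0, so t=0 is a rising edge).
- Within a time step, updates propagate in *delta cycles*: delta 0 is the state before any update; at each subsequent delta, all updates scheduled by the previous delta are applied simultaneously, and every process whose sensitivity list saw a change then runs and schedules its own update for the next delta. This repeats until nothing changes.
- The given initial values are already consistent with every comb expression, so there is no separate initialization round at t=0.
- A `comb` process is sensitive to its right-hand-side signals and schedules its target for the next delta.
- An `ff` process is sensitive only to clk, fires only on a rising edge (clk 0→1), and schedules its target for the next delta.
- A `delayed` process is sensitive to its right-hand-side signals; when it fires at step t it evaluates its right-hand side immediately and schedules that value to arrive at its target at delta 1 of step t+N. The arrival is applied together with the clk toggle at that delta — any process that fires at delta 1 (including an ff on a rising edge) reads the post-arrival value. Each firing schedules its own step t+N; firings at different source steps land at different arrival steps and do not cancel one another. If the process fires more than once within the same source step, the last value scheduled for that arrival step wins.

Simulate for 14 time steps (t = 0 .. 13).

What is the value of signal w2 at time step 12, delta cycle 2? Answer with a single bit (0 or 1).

0

[bits: w3,w2,w0,w6,clk,w4]
t=0: Δ0=000101 Δ1=000111 Δ2=000110 Δ3=010110 | 3Δ
t=1: Δ0=010110 Δ1=010100 | 1Δ
t=2: Δ0=010100 Δ1=010110 Δ2=010111 Δ3=000111 | 3Δ
t=3: Δ0=000111 Δ1=000101 | 1Δ
t=4: Δ0=000101 Δ1=000111 Δ2=000110 Δ3=010110 | 3Δ
t=5: Δ0=010110 Δ1=010100 | 1Δ
t=6: Δ0=010100 Δ1=010110 Δ2=010111 Δ3=000111 | 3Δ
t=7: Δ0=000111 Δ1=000101 | 1Δ
t=8: Δ0=000101 Δ1=000111 Δ2=000110 Δ3=010110 | 3Δ
t=9: Δ0=010110 Δ1=010100 | 1Δ
t=10: Δ0=010100 Δ1=010110 Δ2=010111 Δ3=000111 | 3Δ
t=11: Δ0=000111 Δ1=000101 | 1Δ
t=12: Δ0=000101 Δ1=000111 Δ2=000110 Δ3=010110 | 3Δ
t=13: Δ0=010110 Δ1=010100 | 1Δ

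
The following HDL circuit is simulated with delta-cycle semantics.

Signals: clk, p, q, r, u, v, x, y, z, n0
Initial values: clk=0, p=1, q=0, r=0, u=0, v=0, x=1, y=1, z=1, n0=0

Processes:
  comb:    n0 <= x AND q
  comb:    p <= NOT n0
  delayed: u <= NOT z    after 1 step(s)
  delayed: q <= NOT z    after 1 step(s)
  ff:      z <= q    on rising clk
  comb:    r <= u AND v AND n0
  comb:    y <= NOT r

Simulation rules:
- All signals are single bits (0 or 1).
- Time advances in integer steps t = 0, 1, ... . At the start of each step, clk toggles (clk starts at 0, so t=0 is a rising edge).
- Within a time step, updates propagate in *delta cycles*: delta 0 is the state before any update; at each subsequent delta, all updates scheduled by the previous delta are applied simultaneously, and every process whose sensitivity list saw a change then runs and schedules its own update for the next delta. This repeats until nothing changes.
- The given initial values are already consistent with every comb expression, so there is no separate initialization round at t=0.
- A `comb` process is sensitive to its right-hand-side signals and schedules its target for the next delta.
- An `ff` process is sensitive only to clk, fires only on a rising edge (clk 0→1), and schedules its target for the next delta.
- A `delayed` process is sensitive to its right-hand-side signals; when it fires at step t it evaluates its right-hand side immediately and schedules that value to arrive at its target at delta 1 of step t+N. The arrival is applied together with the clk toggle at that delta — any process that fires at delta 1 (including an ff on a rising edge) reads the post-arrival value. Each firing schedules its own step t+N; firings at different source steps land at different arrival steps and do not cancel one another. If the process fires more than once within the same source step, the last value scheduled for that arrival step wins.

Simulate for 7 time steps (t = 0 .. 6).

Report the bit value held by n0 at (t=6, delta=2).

[bits: u,y,x,q,v,n0,r,clk,z,p]
t=0: Δ0=0110000011 Δ1=0110000111 Δ2=0110000101 | 2Δ
t=1: Δ0=0110000101 Δ1=1111000001 Δ2=1111010001 Δ3=1111010000 | 3Δ
t=2: Δ0=1111010000 Δ1=1111010100 Δ2=1111010110 | 2Δ
t=3: Δ0=1111010110 Δ1=0110010010 Δ2=0110000010 Δ3=0110000011 | 3Δ
t=4: Δ0=0110000011 Δ1=0110000111 Δ2=0110000101 | 2Δ
t=5: Δ0=0110000101 Δ1=1111000001 Δ2=1111010001 Δ3=1111010000 | 3Δ
t=6: Δ0=1111010000 Δ1=1111010100 Δ2=1111010110 | 2Δ

1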